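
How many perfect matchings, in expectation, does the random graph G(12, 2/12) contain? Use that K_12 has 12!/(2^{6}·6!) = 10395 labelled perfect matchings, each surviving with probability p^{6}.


K_12 has 12!/(2^{6}·6!) = 10395 labelled perfect matchings.
For each such perfect matching H, let X_H = 1 if all 6 edges of H are present in G. Then P[X_H = 1] = p^{6} = (1/6)^{6} = 1/46656.
Summing the indicators: E[X] = Σ_H E[X_H] = 10395 · p^{6} = 10395 · 1/46656 = 385/1728.
Numerically: E[X] ≈ 0.222801.

E[X] = 10395 · (1/6)^{6} = 385/1728 ≈ 0.222801.


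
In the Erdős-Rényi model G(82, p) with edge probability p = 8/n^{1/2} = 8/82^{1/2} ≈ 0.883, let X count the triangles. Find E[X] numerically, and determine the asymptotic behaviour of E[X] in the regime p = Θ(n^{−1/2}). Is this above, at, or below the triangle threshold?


Number of potential triangles: C(82, 3) = 88560.
Each occurs with probability p³ ≈ (0.883)³ ≈ 6.89524e-01.
By linearity: E[X] = C(82, 3)·p³ ≈ 88560 · 6.89524e-01 ≈ 61064.217.
Since α = 1/2 < 1, p = c/n^{1/2} ≫ 1/n is above the triangle threshold p ~ 1/n. Asymptotically E[X] ~ (c³/6)·n^{3(1−α)} = (8³/6)·n^{1.5} → ∞; triangles are abundant w.h.p.

E[X] ≈ 61064.217; in regime p = Θ(1/n^{1/2}) E[X] diverges (above the triangle threshold p ~ 1/n).


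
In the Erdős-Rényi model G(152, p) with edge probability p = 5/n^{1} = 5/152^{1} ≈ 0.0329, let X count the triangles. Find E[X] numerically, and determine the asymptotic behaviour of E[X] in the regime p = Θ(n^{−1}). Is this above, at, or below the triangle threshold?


Number of potential triangles: C(152, 3) = 573800.
Each occurs with probability p³ ≈ (0.0329)³ ≈ 3.55942e-05.
By linearity: E[X] = C(152, 3)·p³ ≈ 573800 · 3.55942e-05 ≈ 20.424.
Here α = 1, so p = 5/n is exactly at the triangle threshold p ~ 1/n. Asymptotically E[X] → c³/6 = 5³/6 = 125/6 ≈ 20.833, a bounded constant. In this regime the triangle count is asymptotically Poisson(c³/6).

E[X] ≈ 20.424; in regime p = Θ(1/n^{1}) E[X] stays bounded (at the triangle threshold p ~ 1/n).


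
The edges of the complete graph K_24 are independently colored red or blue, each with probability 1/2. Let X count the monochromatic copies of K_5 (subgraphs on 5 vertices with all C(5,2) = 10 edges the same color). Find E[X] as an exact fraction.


Let X = Σ_S X_S over the C(24, 5) = 42504 subsets S of size 5, where X_S = 1 if the K_5 on S is monochromatic.
For a fixed S, the K_5 on S has C(5, 2) = 10 edges. P[all 10 edges red] = (1/2)^10, and likewise for blue, so P[monochromatic] = 2·(1/2)^10 = 2^{1 − 10} = 1/512.
By linearity of expectation: E[X] = C(24, 5) · 2^{1 − 10} = 42504 · 1/512 = 5313/64.
Numerically: E[X] ≈ 83.015625.

E[X] = C(24,5)·2^(1−C(5,2)) = 5313/64 ≈ 83.015625.


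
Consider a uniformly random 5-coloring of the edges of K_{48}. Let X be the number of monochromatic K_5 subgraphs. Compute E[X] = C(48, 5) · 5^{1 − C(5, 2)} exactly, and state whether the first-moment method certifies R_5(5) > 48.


E[X] = C(48, 5) · 5^{1 − 10} = 1712304 · 5^{−9} = 1712304/1953125.
As a reduced fraction: E[X] = 1712304/1953125 ≈ 0.877.
Is E[X] < 1? YES.
Since E[X] < 1, there exists a 5-coloring of K_{48} with no monochromatic K_5; hence R_5(5) > 48.

E[X] = 1712304/1953125 ≈ 0.877; E[X] < 1, so R_5(5) > 48.


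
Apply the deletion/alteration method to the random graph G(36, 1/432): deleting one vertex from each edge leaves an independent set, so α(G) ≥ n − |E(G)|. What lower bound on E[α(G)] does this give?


E[|E(G)|] = C(36, 2)·p = 630 · (1/432) = 35/24.
E[α(G)] ≥ n − E[|E(G)|] = 36 − 35/24 = 829/24.
Numerically: ≈ 34.541667.
(This is only a lower bound; the true E[α(G)] may be larger.)

E[α(G)] ≥ 829/24 ≈ 34.541667.


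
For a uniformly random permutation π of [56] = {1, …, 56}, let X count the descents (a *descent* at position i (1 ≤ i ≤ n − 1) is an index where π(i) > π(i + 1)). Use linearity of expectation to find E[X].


Write X = Σ X_I over i = 1, …, 55, with X_I the indicator of one descent.
There are 55 indicators.
For each fixed i, the pair (π(i), π(i+1)) is a uniformly random ordered pair of distinct values from {1, …, 56}; by symmetry P[π(i) > π(i+1)] = 1/2.
By linearity: E[X] = 55 · (1/2) = (56 − 1) · (1/2) = 55/2 ≈ 27.50000.

E[X] = 55/2 = 27.50000.


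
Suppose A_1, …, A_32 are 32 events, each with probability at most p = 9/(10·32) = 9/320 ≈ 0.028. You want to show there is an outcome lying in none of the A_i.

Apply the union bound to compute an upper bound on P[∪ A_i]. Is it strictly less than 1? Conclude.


Union bound: P[∪_{i=1}^{32} A_i] ≤ Σ_i P[A_i] ≤ 32·p = 32·(9/320) = 9/10.
Numerically: 9/10 ≈ 0.900.
Is 9/10 < 1? YES.
Since P[∪ A_i] ≤ 9/10 < 1, the complement has P[∩ A_i^c] ≥ 1 − 9/10 = 1/10 > 0, so some outcome avoids every A_i.

32·p = 9/10 ≈ 0.900; existence CERTIFIED by the union bound.


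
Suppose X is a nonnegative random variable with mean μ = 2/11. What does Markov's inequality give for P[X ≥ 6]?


μ = E[X] = 2/11, a = 6.
Markov: P[X ≥ 6] ≤ μ/a = (2/11)/6 = 1/33.
Numerically: ≈ 0.030.
(Since a = 6 > μ = 0.182, the bound 1/33 is < 1 and informative.)

P[X ≥ 6] ≤ 1/33 ≈ 0.030.


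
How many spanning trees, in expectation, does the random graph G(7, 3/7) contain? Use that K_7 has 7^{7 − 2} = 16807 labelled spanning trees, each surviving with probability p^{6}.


K_7 has 7^{7 − 2} = 16807 labelled spanning trees.
For each such spanning tree H, let X_H = 1 if all 6 edges of H are present in G. Then P[X_H = 1] = p^{6} = (3/7)^{6} = 729/117649.
By linearity of expectation: E[X] = Σ_H E[X_H] = 16807 · p^{6} = 16807 · 729/117649 = 729/7.
Numerically: E[X] ≈ 104.14.

E[X] = 16807 · (3/7)^{6} = 729/7 ≈ 104.14.


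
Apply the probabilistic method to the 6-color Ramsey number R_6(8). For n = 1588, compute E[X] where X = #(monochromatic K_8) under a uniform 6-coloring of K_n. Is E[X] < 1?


E[X] = C(1588, 8) · 6^{1 − 28} = 985402800396653769702 · 6^{−27} = 985402800396653769702/1023490369077469249536.
As a reduced fraction: E[X] = 54744600022036320539/56860576059859402752 ≈ 0.963.
Is E[X] < 1? YES.
Since E[X] < 1, there exists a 6-coloring of K_{1588} with no monochromatic K_8; hence R_6(8) > 1588.

E[X] = 54744600022036320539/56860576059859402752 ≈ 0.963; E[X] < 1, so R_6(8) > 1588.


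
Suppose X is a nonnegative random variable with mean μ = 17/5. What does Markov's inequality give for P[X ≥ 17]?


μ = E[X] = 17/5, a = 17.
Markov: P[X ≥ 17] ≤ μ/a = (17/5)/17 = 1/5.
Numerically: ≈ 0.2000.
(Since a = 17 > μ = 3.4000, the bound 1/5 is < 1 and informative.)

P[X ≥ 17] ≤ 1/5 ≈ 0.2000.


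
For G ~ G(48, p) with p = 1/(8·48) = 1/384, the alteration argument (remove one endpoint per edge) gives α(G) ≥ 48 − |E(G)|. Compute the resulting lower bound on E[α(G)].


E[|E(G)|] = C(48, 2)·p = 1128 · (1/384) = 47/16.
E[α(G)] ≥ n − E[|E(G)|] = 48 − 47/16 = 721/16.
Numerically: ≈ 45.062.
(This is only a lower bound; the true E[α(G)] may be larger.)

E[α(G)] ≥ 721/16 ≈ 45.062.


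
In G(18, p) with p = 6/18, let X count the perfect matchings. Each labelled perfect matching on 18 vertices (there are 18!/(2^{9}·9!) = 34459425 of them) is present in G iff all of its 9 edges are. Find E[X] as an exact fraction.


K_18 has 18!/(2^{9}·9!) = 34459425 labelled perfect matchings.
For each such perfect matching H, let X_H = 1 if all 9 edges of H are present in G. Then P[X_H = 1] = p^{9} = (1/3)^{9} = 1/19683.
By linearity: E[X] = Σ_H E[X_H] = 34459425 · p^{9} = 34459425 · 1/19683 = 425425/243.
Numerically: E[X] ≈ 1751.

E[X] = 34459425 · (1/3)^{9} = 425425/243 ≈ 1751.


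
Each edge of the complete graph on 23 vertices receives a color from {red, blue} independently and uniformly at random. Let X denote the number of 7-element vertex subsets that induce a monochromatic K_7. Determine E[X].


Let X = Σ_S X_S over the C(23, 7) = 245157 subsets S of size 7, where X_S = 1 if the K_7 on S is monochromatic.
For a fixed S, the K_7 on S has C(7, 2) = 21 edges. P[all 21 edges red] = (1/2)^21, and likewise for blue, so P[monochromatic] = 2·(1/2)^21 = 2^{1 − 21} = 1/1048576.
By linearity: E[X] = C(23, 7) · 2^{1 − 21} = 245157 · 1/1048576 = 245157/1048576.
Numerically: E[X] ≈ 0.2338.

E[X] = C(23,7)·2^(1−C(7,2)) = 245157/1048576 ≈ 0.2338.


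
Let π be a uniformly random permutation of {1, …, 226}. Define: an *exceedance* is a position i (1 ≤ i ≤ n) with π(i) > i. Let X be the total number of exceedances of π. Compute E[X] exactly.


Write X = Σ_{i=1}^{226} X_i, where X_i = 1_{π(i) > i}.
For each fixed i, π(i) is uniform over {1, …, 226} (marginal of a uniform permutation), so P[π(i) > i] = (n − i)/n. Summing: Σ_{i=1}^{226} (n − i)/n = (0 + 1 + … + 225)/226 = 226(226 − 1)/(2·226) = (226 − 1)/2.
Hence E[X] = Σ_{i=1}^{226} (226 − i)/226 = 225/2 ≈ 112.5000.

E[X] = 225/2 = 112.5000.


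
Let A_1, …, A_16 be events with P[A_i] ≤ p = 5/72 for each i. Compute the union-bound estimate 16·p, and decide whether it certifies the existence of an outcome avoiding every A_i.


Union bound: P[∪_{i=1}^{16} A_i] ≤ Σ_i P[A_i] ≤ 16·p = 16·(5/72) = 10/9.
Numerically: 10/9 ≈ 1.11111.
Is 10/9 < 1? NO.
Since the bound 10/9 is ≥ 1, the union bound is uninformative here; it does NOT by itself certify existence.

16·p = 10/9 ≈ 1.11111; existence NOT certified by the union bound.


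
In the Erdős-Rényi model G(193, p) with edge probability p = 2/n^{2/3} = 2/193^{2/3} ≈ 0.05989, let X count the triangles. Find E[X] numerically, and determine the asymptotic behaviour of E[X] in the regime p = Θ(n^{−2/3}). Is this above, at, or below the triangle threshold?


Number of potential triangles: C(193, 3) = 1179616.
Each occurs with probability p³ ≈ (0.05989)³ ≈ 2.147709e-04.
By linearity: E[X] = C(193, 3)·p³ ≈ 1179616 · 2.147709e-04 ≈ 253.3472.
Since α = 2/3 < 1, p = c/n^{2/3} ≫ 1/n is above the triangle threshold p ~ 1/n. Asymptotically E[X] ~ (c³/6)·n^{3(1−α)} = (2³/6)·n^{1} → ∞; triangles are abundant w.h.p.

E[X] ≈ 253.3472; in regime p = Θ(1/n^{2/3}) E[X] diverges (above the triangle threshold p ~ 1/n).


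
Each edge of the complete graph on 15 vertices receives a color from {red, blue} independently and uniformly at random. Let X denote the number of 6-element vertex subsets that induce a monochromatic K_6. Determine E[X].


Let X = Σ_S X_S over the C(15, 6) = 5005 subsets S of size 6, where X_S = 1 if the K_6 on S is monochromatic.
For a fixed S, the K_6 on S has C(6, 2) = 15 edges. P[all 15 edges red] = (1/2)^15, and likewise for blue, so P[monochromatic] = 2·(1/2)^15 = 2^{1 − 15} = 1/16384.
By linearity of expectation: E[X] = C(15, 6) · 2^{1 − 15} = 5005 · 1/16384 = 5005/16384.
Numerically: E[X] ≈ 0.305481.

E[X] = C(15,6)·2^(1−C(6,2)) = 5005/16384 ≈ 0.305481.


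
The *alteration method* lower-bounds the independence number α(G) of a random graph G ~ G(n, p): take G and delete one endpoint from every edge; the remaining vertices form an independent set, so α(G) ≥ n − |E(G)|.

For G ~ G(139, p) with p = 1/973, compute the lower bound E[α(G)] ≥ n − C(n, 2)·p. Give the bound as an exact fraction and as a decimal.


E[|E(G)|] = C(139, 2)·p = 9591 · (1/973) = 69/7.
E[α(G)] ≥ n − E[|E(G)|] = 139 − 69/7 = 904/7.
Numerically: ≈ 129.14286.
(This is only a lower bound; the true E[α(G)] may be larger.)

E[α(G)] ≥ 904/7 ≈ 129.14286.


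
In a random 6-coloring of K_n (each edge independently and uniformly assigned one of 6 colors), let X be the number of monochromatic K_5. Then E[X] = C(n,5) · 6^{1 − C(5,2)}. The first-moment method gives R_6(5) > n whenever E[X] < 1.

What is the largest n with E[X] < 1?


We need C(n, 5) · 6^{1 − 10} < 1, i.e. C(n, 5) < 6^{10 − 1} = 10077696.
Check values of n near the boundary:
  n = 66: C(66, 5) = 8936928; 8936928 < 10077696? YES
  n = 67: C(67, 5) = 9657648; 9657648 < 10077696? YES
  n = 68: C(68, 5) = 10424128; 10424128 < 10077696? NO
  n = 69: C(69, 5) = 11238513; 11238513 < 10077696? NO
The largest n with C(n, 5) < 10077696 is n = 67 (where E[X] = 67067/69984 ≈ 0.9583190). Hence R_6(5) > 67, i.e. R_6(5) ≥ 68.

Largest n = 67; hence R_6(5) > 67.


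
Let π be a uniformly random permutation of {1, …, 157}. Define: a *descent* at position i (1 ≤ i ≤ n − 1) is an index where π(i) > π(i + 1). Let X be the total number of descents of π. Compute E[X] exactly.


Write X = Σ X_I over i = 1, …, 156, with X_I the indicator of one descent.
There are 156 indicators.
For each fixed i, the pair (π(i), π(i+1)) is a uniformly random ordered pair of distinct values from {1, …, 157}; by symmetry P[π(i) > π(i+1)] = 1/2.
By linearity: E[X] = 156 · (1/2) = (157 − 1) · (1/2) = 78 ≈ 78.0000.

E[X] = 78 = 78.0000.


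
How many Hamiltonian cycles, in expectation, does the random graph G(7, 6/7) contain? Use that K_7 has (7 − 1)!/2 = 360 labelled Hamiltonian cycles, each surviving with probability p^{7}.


K_7 has (7 − 1)!/2 = 360 labelled Hamiltonian cycles.
For each such Hamiltonian cycle H, let X_H = 1 if all 7 edges of H are present in G. Then P[X_H = 1] = p^{7} = (6/7)^{7} = 279936/823543.
By linearity: E[X] = Σ_H E[X_H] = 360 · p^{7} = 360 · 279936/823543 = 100776960/823543.
Numerically: E[X] ≈ 122.37.

E[X] = 360 · (6/7)^{7} = 100776960/823543 ≈ 122.37.


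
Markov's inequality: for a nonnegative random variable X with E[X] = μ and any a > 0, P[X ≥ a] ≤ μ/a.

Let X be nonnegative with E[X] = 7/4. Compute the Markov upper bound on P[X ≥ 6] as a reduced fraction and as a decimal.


μ = E[X] = 7/4, a = 6.
Markov: P[X ≥ 6] ≤ μ/a = (7/4)/6 = 7/24.
Numerically: ≈ 0.291667.
(Since a = 6 > μ = 1.750000, the bound 7/24 is < 1 and informative.)

P[X ≥ 6] ≤ 7/24 ≈ 0.291667.


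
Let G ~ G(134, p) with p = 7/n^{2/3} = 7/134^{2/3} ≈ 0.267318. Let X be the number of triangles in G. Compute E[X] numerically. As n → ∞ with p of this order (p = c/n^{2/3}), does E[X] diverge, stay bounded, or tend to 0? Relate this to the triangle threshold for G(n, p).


Number of potential triangles: C(134, 3) = 392084.
Each occurs with probability p³ ≈ (0.267318)³ ≈ 1.91022499e-02.
By linearity: E[X] = C(134, 3)·p³ ≈ 392084 · 1.91022499e-02 ≈ 7489.686567.
Since α = 2/3 < 1, p = c/n^{2/3} ≫ 1/n is above the triangle threshold p ~ 1/n. Asymptotically E[X] ~ (c³/6)·n^{3(1−α)} = (7³/6)·n^{1} → ∞; triangles are abundant w.h.p.

E[X] ≈ 7489.686567; in regime p = Θ(1/n^{2/3}) E[X] diverges (above the triangle threshold p ~ 1/n).


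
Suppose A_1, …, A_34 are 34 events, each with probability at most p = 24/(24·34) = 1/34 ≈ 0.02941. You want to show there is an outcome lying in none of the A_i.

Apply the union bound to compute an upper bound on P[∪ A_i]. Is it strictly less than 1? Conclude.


Union bound: P[∪_{i=1}^{34} A_i] ≤ Σ_i P[A_i] ≤ 34·p = 34·(1/34) = 1.
Numerically: 1 ≈ 1.00000.
Is 1 < 1? NO.
Since the bound 1 is ≥ 1, the union bound is uninformative here; it does NOT by itself certify existence.

34·p = 1 ≈ 1.00000; existence NOT certified by the union bound.


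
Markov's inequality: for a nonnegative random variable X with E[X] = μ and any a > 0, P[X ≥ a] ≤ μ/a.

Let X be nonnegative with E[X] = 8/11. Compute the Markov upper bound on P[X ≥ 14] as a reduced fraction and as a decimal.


μ = E[X] = 8/11, a = 14.
Markov: P[X ≥ 14] ≤ μ/a = (8/11)/14 = 4/77.
Numerically: ≈ 0.051948.
(Since a = 14 > μ = 0.727273, the bound 4/77 is < 1 and informative.)

P[X ≥ 14] ≤ 4/77 ≈ 0.051948.


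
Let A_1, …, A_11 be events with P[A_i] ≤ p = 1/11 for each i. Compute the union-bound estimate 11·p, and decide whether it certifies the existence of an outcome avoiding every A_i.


Union bound: P[∪_{i=1}^{11} A_i] ≤ Σ_i P[A_i] ≤ 11·p = 11·(1/11) = 1.
Numerically: 1 ≈ 1.0000000.
Is 1 < 1? NO.
Since the bound 1 is ≥ 1, the union bound is uninformative here; it does NOT by itself certify existence.

11·p = 1 ≈ 1.0000000; existence NOT certified by the union bound.


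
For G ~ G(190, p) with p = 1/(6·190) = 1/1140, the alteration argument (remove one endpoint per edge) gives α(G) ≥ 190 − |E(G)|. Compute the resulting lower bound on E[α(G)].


E[|E(G)|] = C(190, 2)·p = 17955 · (1/1140) = 63/4.
E[α(G)] ≥ n − E[|E(G)|] = 190 − 63/4 = 697/4.
Numerically: ≈ 174.2500.
(This is only a lower bound; the true E[α(G)] may be larger.)

E[α(G)] ≥ 697/4 ≈ 174.2500.


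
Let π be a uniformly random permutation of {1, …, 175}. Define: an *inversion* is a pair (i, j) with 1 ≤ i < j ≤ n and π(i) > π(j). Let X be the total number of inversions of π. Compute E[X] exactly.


Write X = Σ X_I over the C(175, 2) = 15225 pairs i < j, with X_I the indicator of one inversion.
There are 15225 indicators.
For each fixed pair i < j, the values π(i) and π(j) are two distinct elements of {1, …, 175} in uniformly random order; by symmetry P[π(i) > π(j)] = 1/2.
By linearity: E[X] = 15225 · (1/2) = C(175, 2) · (1/2) = 15225/2 = 15225/2 ≈ 7612.50000.

E[X] = 15225/2 = 7612.50000.


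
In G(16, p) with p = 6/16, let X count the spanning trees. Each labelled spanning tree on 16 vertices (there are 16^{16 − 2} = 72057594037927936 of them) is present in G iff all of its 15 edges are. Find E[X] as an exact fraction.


K_16 has 16^{16 − 2} = 72057594037927936 labelled spanning trees.
For each such spanning tree H, let X_H = 1 if all 15 edges of H are present in G. Then P[X_H = 1] = p^{15} = (3/8)^{15} = 14348907/35184372088832.
Summing the indicators: E[X] = Σ_H E[X_H] = 72057594037927936 · p^{15} = 72057594037927936 · 14348907/35184372088832 = 29386561536.
Numerically: E[X] ≈ 2.93866e+10.

E[X] = 72057594037927936 · (3/8)^{15} = 29386561536 ≈ 2.93866e+10.


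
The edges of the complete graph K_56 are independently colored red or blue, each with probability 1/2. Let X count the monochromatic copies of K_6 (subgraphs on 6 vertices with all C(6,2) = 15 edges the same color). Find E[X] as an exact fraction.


Let X = Σ_S X_S over the C(56, 6) = 32468436 subsets S of size 6, where X_S = 1 if the K_6 on S is monochromatic.
For a fixed S, the K_6 on S has C(6, 2) = 15 edges. P[all 15 edges red] = (1/2)^15, and likewise for blue, so P[monochromatic] = 2·(1/2)^15 = 2^{1 − 15} = 1/16384.
By linearity: E[X] = C(56, 6) · 2^{1 − 15} = 32468436 · 1/16384 = 8117109/4096.
Numerically: E[X] ≈ 1981.716.

E[X] = C(56,6)·2^(1−C(6,2)) = 8117109/4096 ≈ 1981.716.


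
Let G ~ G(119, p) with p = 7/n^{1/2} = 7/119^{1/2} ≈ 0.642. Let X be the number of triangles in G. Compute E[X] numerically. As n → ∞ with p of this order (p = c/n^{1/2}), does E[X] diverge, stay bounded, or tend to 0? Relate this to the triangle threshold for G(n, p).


Number of potential triangles: C(119, 3) = 273819.
Each occurs with probability p³ ≈ (0.642)³ ≈ 2.64225e-01.
By linearity: E[X] = C(119, 3)·p³ ≈ 273819 · 2.64225e-01 ≈ 72349.787.
Since α = 1/2 < 1, p = c/n^{1/2} ≫ 1/n is above the triangle threshold p ~ 1/n. Asymptotically E[X] ~ (c³/6)·n^{3(1−α)} = (7³/6)·n^{1.5} → ∞; triangles are abundant w.h.p.

E[X] ≈ 72349.787; in regime p = Θ(1/n^{1/2}) E[X] diverges (above the triangle threshold p ~ 1/n).


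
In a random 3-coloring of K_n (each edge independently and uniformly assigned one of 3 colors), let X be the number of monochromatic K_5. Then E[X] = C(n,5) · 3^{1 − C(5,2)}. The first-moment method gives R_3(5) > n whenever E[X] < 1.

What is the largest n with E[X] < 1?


We need C(n, 5) · 3^{1 − 10} < 1, i.e. C(n, 5) < 3^{10 − 1} = 19683.
Check values of n near the boundary:
  n = 15: C(15, 5) = 3003; 3003 < 19683? YES
  n = 16: C(16, 5) = 4368; 4368 < 19683? YES
  n = 17: C(17, 5) = 6188; 6188 < 19683? YES
  n = 18: C(18, 5) = 8568; 8568 < 19683? YES
  n = 19: C(19, 5) = 11628; 11628 < 19683? YES
  n = 20: C(20, 5) = 15504; 15504 < 19683? YES
  n = 21: C(21, 5) = 20349; 20349 < 19683? NO
  n = 22: C(22, 5) = 26334; 26334 < 19683? NO
The largest n with C(n, 5) < 19683 is n = 20 (where E[X] = 5168/6561 ≈ 0.78768). Hence R_3(5) > 20, i.e. R_3(5) ≥ 21.

Largest n = 20; hence R_3(5) > 20.


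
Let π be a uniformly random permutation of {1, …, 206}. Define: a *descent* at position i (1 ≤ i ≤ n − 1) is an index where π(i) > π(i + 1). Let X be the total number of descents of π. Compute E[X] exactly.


Write X = Σ X_I over i = 1, …, 205, with X_I the indicator of one descent.
There are 205 indicators.
For each fixed i, the pair (π(i), π(i+1)) is a uniformly random ordered pair of distinct values from {1, …, 206}; by symmetry P[π(i) > π(i+1)] = 1/2.
By linearity: E[X] = 205 · (1/2) = (206 − 1) · (1/2) = 205/2 ≈ 102.500.

E[X] = 205/2 = 102.500.


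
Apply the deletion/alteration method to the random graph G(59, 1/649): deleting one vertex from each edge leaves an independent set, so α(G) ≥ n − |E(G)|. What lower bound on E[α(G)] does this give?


E[|E(G)|] = C(59, 2)·p = 1711 · (1/649) = 29/11.
E[α(G)] ≥ n − E[|E(G)|] = 59 − 29/11 = 620/11.
Numerically: ≈ 56.3636.
(This is only a lower bound; the true E[α(G)] may be larger.)

E[α(G)] ≥ 620/11 ≈ 56.3636.


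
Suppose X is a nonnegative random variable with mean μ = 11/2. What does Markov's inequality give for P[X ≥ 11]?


μ = E[X] = 11/2, a = 11.
Markov: P[X ≥ 11] ≤ μ/a = (11/2)/11 = 1/2.
Numerically: ≈ 0.50000.
(Since a = 11 > μ = 5.50000, the bound 1/2 is < 1 and informative.)

P[X ≥ 11] ≤ 1/2 ≈ 0.50000.


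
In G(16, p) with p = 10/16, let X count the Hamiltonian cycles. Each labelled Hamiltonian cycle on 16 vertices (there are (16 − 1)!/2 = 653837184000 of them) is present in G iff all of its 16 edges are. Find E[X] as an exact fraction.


K_16 has (16 − 1)!/2 = 653837184000 labelled Hamiltonian cycles.
For each such Hamiltonian cycle H, let X_H = 1 if all 16 edges of H are present in G. Then P[X_H = 1] = p^{16} = (5/8)^{16} = 152587890625/281474976710656.
Summing the indicators: E[X] = Σ_H E[X_H] = 653837184000 · p^{16} = 653837184000 · 152587890625/281474976710656 = 97429332733154296875/274877906944.
Numerically: E[X] ≈ 3.544e+08.

E[X] = 653837184000 · (5/8)^{16} = 97429332733154296875/274877906944 ≈ 3.544e+08.


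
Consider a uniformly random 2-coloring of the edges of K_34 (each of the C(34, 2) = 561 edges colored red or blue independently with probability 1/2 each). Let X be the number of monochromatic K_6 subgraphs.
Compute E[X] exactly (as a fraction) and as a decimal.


Let X = Σ_S X_S over the C(34, 6) = 1344904 subsets S of size 6, where X_S = 1 if the K_6 on S is monochromatic.
For a fixed S, the K_6 on S has C(6, 2) = 15 edges. P[all 15 edges red] = (1/2)^15, and likewise for blue, so P[monochromatic] = 2·(1/2)^15 = 2^{1 − 15} = 1/16384.
By linearity: E[X] = C(34, 6) · 2^{1 − 15} = 1344904 · 1/16384 = 168113/2048.
Numerically: E[X] ≈ 82.086426.

E[X] = C(34,6)·2^(1−C(6,2)) = 168113/2048 ≈ 82.086426.


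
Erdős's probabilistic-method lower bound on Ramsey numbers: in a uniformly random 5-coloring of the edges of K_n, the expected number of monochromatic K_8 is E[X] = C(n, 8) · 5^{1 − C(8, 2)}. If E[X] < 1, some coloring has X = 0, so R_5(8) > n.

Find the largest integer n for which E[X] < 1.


We need C(n, 8) · 5^{1 − 28} < 1, i.e. C(n, 8) < 5^{28 − 1} = 7450580596923828125.
Check values of n near the boundary:
  n = 858: C(858, 8) = 7049584530256467771; 7049584530256467771 < 7450580596923828125? YES
  n = 859: C(859, 8) = 7115855595170747139; 7115855595170747139 < 7450580596923828125? YES
  n = 860: C(860, 8) = 7182671140665308145; 7182671140665308145 < 7450580596923828125? YES
  n = 861: C(861, 8) = 7250034996615275865; 7250034996615275865 < 7450580596923828125? YES
  n = 862: C(862, 8) = 7317951015318931845; 7317951015318931845 < 7450580596923828125? YES
  n = 863: C(863, 8) = 7386423071602617757; 7386423071602617757 < 7450580596923828125? YES
  n = 864: C(864, 8) = 7455455062926006708; 7455455062926006708 < 7450580596923828125? NO
The largest n with C(n, 8) < 7450580596923828125 is n = 863 (where E[X] = 7386423071602617757/7450580596923828125 ≈ 0.99139). Hence R_5(8) > 863, i.e. R_5(8) ≥ 864.

Largest n = 863; hence R_5(8) > 863.


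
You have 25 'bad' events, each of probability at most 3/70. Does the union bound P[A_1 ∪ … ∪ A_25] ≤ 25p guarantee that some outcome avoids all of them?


Union bound: P[∪_{i=1}^{25} A_i] ≤ Σ_i P[A_i] ≤ 25·p = 25·(3/70) = 15/14.
Numerically: 15/14 ≈ 1.071.
Is 15/14 < 1? NO.
Since the bound 15/14 is ≥ 1, the union bound is uninformative here; it does NOT by itself certify existence.

25·p = 15/14 ≈ 1.071; existence NOT certified by the union bound.


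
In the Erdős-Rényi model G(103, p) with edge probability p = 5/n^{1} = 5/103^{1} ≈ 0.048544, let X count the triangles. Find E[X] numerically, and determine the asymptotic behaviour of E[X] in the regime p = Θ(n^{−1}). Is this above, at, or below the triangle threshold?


Number of potential triangles: C(103, 3) = 176851.
Each occurs with probability p³ ≈ (0.048544)³ ≈ 1.1439271e-04.
By linearity: E[X] = C(103, 3)·p³ ≈ 176851 · 1.1439271e-04 ≈ 20.23046.
Here α = 1, so p = 5/n is exactly at the triangle threshold p ~ 1/n. Asymptotically E[X] → c³/6 = 5³/6 = 125/6 ≈ 20.83333, a bounded constant. In this regime the triangle count is asymptotically Poisson(c³/6).

E[X] ≈ 20.23046; in regime p = Θ(1/n^{1}) E[X] stays bounded (at the triangle threshold p ~ 1/n).


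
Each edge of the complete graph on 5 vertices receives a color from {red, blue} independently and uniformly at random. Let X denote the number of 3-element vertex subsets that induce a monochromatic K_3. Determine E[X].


Let X = Σ_S X_S over the C(5, 3) = 10 subsets S of size 3, where X_S = 1 if the K_3 on S is monochromatic.
For a fixed S, the K_3 on S has C(3, 2) = 3 edges. P[all 3 edges red] = (1/2)^3, and likewise for blue, so P[monochromatic] = 2·(1/2)^3 = 2^{1 − 3} = 1/4.
By linearity of expectation: E[X] = C(5, 3) · 2^{1 − 3} = 10 · 1/4 = 5/2.
Numerically: E[X] ≈ 2.5000.

E[X] = C(5,3)·2^(1−C(3,2)) = 5/2 ≈ 2.5000.


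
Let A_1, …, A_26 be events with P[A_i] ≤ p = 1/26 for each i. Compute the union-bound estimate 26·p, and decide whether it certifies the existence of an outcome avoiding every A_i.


Union bound: P[∪_{i=1}^{26} A_i] ≤ Σ_i P[A_i] ≤ 26·p = 26·(1/26) = 1.
Numerically: 1 ≈ 1.0000000.
Is 1 < 1? NO.
Since the bound 1 is ≥ 1, the union bound is uninformative here; it does NOT by itself certify existence.

26·p = 1 ≈ 1.0000000; existence NOT certified by the union bound.


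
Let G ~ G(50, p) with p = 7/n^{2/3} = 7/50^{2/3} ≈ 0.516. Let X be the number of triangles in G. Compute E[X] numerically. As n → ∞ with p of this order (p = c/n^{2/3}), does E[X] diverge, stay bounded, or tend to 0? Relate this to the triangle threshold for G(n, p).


Number of potential triangles: C(50, 3) = 19600.
Each occurs with probability p³ ≈ (0.516)³ ≈ 1.37200e-01.
By linearity: E[X] = C(50, 3)·p³ ≈ 19600 · 1.37200e-01 ≈ 2689.120.
Since α = 2/3 < 1, p = c/n^{2/3} ≫ 1/n is above the triangle threshold p ~ 1/n. Asymptotically E[X] ~ (c³/6)·n^{3(1−α)} = (7³/6)·n^{1} → ∞; triangles are abundant w.h.p.

E[X] ≈ 2689.120; in regime p = Θ(1/n^{2/3}) E[X] diverges (above the triangle threshold p ~ 1/n).


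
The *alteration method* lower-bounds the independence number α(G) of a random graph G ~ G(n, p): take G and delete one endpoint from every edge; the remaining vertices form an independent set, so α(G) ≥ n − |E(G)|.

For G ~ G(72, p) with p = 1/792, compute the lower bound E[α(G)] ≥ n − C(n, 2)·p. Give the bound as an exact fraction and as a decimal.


E[|E(G)|] = C(72, 2)·p = 2556 · (1/792) = 71/22.
E[α(G)] ≥ n − E[|E(G)|] = 72 − 71/22 = 1513/22.
Numerically: ≈ 68.772727.
(This is only a lower bound; the true E[α(G)] may be larger.)

E[α(G)] ≥ 1513/22 ≈ 68.772727.


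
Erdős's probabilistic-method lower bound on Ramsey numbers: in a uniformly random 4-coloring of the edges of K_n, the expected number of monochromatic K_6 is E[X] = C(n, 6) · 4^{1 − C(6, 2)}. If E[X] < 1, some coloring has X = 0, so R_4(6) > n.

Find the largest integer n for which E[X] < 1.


We need C(n, 6) · 4^{1 − 15} < 1, i.e. C(n, 6) < 4^{15 − 1} = 268435456.
Check values of n near the boundary:
  n = 72: C(72, 6) = 156238908; 156238908 < 268435456? YES
  n = 73: C(73, 6) = 170230452; 170230452 < 268435456? YES
  n = 74: C(74, 6) = 185250786; 185250786 < 268435456? YES
  n = 75: C(75, 6) = 201359550; 201359550 < 268435456? YES
  n = 76: C(76, 6) = 218618940; 218618940 < 268435456? YES
  n = 77: C(77, 6) = 237093780; 237093780 < 268435456? YES
  n = 78: C(78, 6) = 256851595; 256851595 < 268435456? YES
  n = 79: C(79, 6) = 277962685; 277962685 < 268435456? NO
  n = 80: C(80, 6) = 300500200; 300500200 < 268435456? NO
The largest n with C(n, 6) < 268435456 is n = 78 (where E[X] = 256851595/268435456 ≈ 0.9568). Hence R_4(6) > 78, i.e. R_4(6) ≥ 79.

Largest n = 78; hence R_4(6) > 78.


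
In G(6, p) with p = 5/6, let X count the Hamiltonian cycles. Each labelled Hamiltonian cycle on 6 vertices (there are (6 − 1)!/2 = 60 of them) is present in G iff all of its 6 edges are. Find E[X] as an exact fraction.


K_6 has (6 − 1)!/2 = 60 labelled Hamiltonian cycles.
For each such Hamiltonian cycle H, let X_H = 1 if all 6 edges of H are present in G. Then P[X_H = 1] = p^{6} = (5/6)^{6} = 15625/46656.
Summing the indicators: E[X] = Σ_H E[X_H] = 60 · p^{6} = 60 · 15625/46656 = 78125/3888.
Numerically: E[X] ≈ 20.094.

E[X] = 60 · (5/6)^{6} = 78125/3888 ≈ 20.094.


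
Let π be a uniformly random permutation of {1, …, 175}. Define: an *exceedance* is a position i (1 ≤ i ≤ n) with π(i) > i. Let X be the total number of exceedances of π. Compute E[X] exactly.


Write X = Σ_{i=1}^{175} X_i, where X_i = 1_{π(i) > i}.
For each fixed i, π(i) is uniform over {1, …, 175} (marginal of a uniform permutation), so P[π(i) > i] = (n − i)/n. Summing: Σ_{i=1}^{175} (n − i)/n = (0 + 1 + … + 174)/175 = 175(175 − 1)/(2·175) = (175 − 1)/2.
Hence E[X] = Σ_{i=1}^{175} (175 − i)/175 = 87 ≈ 87.000000.

E[X] = 87 = 87.000000.


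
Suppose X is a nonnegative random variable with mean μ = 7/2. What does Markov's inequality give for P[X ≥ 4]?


μ = E[X] = 7/2, a = 4.
Markov: P[X ≥ 4] ≤ μ/a = (7/2)/4 = 7/8.
Numerically: ≈ 0.87500.
(Since a = 4 > μ = 3.50000, the bound 7/8 is < 1 and informative.)

P[X ≥ 4] ≤ 7/8 ≈ 0.87500.


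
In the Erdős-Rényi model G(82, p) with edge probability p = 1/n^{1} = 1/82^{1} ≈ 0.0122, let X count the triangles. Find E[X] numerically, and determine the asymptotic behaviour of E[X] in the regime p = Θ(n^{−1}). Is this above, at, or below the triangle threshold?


Number of potential triangles: C(82, 3) = 88560.
Each occurs with probability p³ ≈ (0.0122)³ ≈ 1.81367e-06.
By linearity: E[X] = C(82, 3)·p³ ≈ 88560 · 1.81367e-06 ≈ 0.161.
Here α = 1, so p = 1/n is exactly at the triangle threshold p ~ 1/n. Asymptotically E[X] → c³/6 = 1³/6 = 1/6 ≈ 0.167, a bounded constant. In this regime the triangle count is asymptotically Poisson(c³/6).

E[X] ≈ 0.161; in regime p = Θ(1/n^{1}) E[X] stays bounded (at the triangle threshold p ~ 1/n).


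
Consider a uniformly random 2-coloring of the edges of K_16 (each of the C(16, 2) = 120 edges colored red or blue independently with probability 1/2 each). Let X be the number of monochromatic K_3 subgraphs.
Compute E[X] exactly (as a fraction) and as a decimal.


Let X = Σ_S X_S over the C(16, 3) = 560 subsets S of size 3, where X_S = 1 if the K_3 on S is monochromatic.
For a fixed S, the K_3 on S has C(3, 2) = 3 edges. P[all 3 edges red] = (1/2)^3, and likewise for blue, so P[monochromatic] = 2·(1/2)^3 = 2^{1 − 3} = 1/4.
By linearity of expectation: E[X] = C(16, 3) · 2^{1 − 3} = 560 · 1/4 = 140.
Numerically: E[X] ≈ 140.00000.

E[X] = C(16,3)·2^(1−C(3,2)) = 140 ≈ 140.00000.


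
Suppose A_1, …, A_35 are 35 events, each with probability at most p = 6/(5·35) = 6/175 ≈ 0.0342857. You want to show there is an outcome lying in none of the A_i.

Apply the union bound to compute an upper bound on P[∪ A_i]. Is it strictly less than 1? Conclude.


Union bound: P[∪_{i=1}^{35} A_i] ≤ Σ_i P[A_i] ≤ 35·p = 35·(6/175) = 6/5.
Numerically: 6/5 ≈ 1.2000000.
Is 6/5 < 1? NO.
Since the bound 6/5 is ≥ 1, the union bound is uninformative here; it does NOT by itself certify existence.

35·p = 6/5 ≈ 1.2000000; existence NOT certified by the union bound.


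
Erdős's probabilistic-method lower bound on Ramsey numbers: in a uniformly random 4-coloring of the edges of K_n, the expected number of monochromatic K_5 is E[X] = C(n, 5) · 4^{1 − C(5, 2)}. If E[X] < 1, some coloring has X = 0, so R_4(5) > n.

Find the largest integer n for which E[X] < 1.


We need C(n, 5) · 4^{1 − 10} < 1, i.e. C(n, 5) < 4^{10 − 1} = 262144.
Check values of n near the boundary:
  n = 32: C(32, 5) = 201376; 201376 < 262144? YES
  n = 33: C(33, 5) = 237336; 237336 < 262144? YES
  n = 34: C(34, 5) = 278256; 278256 < 262144? NO
  n = 35: C(35, 5) = 324632; 324632 < 262144? NO
The largest n with C(n, 5) < 262144 is n = 33 (where E[X] = 29667/32768 ≈ 0.905365). Hence R_4(5) > 33, i.e. R_4(5) ≥ 34.

Largest n = 33; hence R_4(5) > 33.


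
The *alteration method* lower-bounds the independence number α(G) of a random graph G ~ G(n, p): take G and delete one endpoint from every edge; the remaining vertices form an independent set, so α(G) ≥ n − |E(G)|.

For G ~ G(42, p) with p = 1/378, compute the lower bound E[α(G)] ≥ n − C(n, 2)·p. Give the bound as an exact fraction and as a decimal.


E[|E(G)|] = C(42, 2)·p = 861 · (1/378) = 41/18.
E[α(G)] ≥ n − E[|E(G)|] = 42 − 41/18 = 715/18.
Numerically: ≈ 39.722.
(This is only a lower bound; the true E[α(G)] may be larger.)

E[α(G)] ≥ 715/18 ≈ 39.722.


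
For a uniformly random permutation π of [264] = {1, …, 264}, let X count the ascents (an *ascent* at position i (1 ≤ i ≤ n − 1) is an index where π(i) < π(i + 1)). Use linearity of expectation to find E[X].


Write X = Σ X_I over i = 1, …, 263, with X_I the indicator of one ascent.
There are 263 indicators.
For each fixed i, the pair (π(i), π(i+1)) is a uniformly random ordered pair of distinct values from {1, …, 264}; by symmetry P[π(i) < π(i+1)] = 1/2.
By linearity: E[X] = 263 · (1/2) = (264 − 1) · (1/2) = 263/2 ≈ 131.500.

E[X] = 263/2 = 131.500.


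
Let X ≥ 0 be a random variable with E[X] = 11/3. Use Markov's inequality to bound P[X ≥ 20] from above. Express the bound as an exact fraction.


μ = E[X] = 11/3, a = 20.
Markov: P[X ≥ 20] ≤ μ/a = (11/3)/20 = 11/60.
Numerically: ≈ 0.183.
(Since a = 20 > μ = 3.667, the bound 11/60 is < 1 and informative.)

P[X ≥ 20] ≤ 11/60 ≈ 0.183.


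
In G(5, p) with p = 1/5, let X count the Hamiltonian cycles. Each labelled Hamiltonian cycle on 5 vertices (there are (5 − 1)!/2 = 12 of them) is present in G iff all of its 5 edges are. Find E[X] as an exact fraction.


K_5 has (5 − 1)!/2 = 12 labelled Hamiltonian cycles.
For each such Hamiltonian cycle H, let X_H = 1 if all 5 edges of H are present in G. Then P[X_H = 1] = p^{5} = (1/5)^{5} = 1/3125.
By linearity: E[X] = Σ_H E[X_H] = 12 · p^{5} = 12 · 1/3125 = 12/3125.
Numerically: E[X] ≈ 0.00384.

E[X] = 12 · (1/5)^{5} = 12/3125 ≈ 0.00384.


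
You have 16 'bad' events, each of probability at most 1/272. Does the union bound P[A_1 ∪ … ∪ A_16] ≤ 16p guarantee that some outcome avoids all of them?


Union bound: P[∪_{i=1}^{16} A_i] ≤ Σ_i P[A_i] ≤ 16·p = 16·(1/272) = 1/17.
Numerically: 1/17 ≈ 0.0588.
Is 1/17 < 1? YES.
Since P[∪ A_i] ≤ 1/17 < 1, the complement has P[∩ A_i^c] ≥ 1 − 1/17 = 16/17 > 0, so some outcome avoids every A_i.

16·p = 1/17 ≈ 0.0588; existence CERTIFIED by the union bound.


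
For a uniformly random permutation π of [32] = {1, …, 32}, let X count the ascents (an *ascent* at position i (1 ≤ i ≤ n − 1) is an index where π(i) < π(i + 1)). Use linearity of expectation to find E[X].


Write X = Σ X_I over i = 1, …, 31, with X_I the indicator of one ascent.
There are 31 indicators.
For each fixed i, the pair (π(i), π(i+1)) is a uniformly random ordered pair of distinct values from {1, …, 32}; by symmetry P[π(i) < π(i+1)] = 1/2.
By linearity: E[X] = 31 · (1/2) = (32 − 1) · (1/2) = 31/2 ≈ 15.500000.

E[X] = 31/2 = 15.500000.


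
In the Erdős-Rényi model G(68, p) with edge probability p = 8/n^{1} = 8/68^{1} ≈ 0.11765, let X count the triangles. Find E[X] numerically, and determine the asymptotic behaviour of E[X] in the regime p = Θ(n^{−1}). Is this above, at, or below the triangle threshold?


Number of potential triangles: C(68, 3) = 50116.
Each occurs with probability p³ ≈ (0.11765)³ ≈ 1.6283330e-03.
By linearity: E[X] = C(68, 3)·p³ ≈ 50116 · 1.6283330e-03 ≈ 81.60554.
Here α = 1, so p = 8/n is exactly at the triangle threshold p ~ 1/n. Asymptotically E[X] → c³/6 = 8³/6 = 256/3 ≈ 85.33333, a bounded constant. In this regime the triangle count is asymptotically Poisson(c³/6).

E[X] ≈ 81.60554; in regime p = Θ(1/n^{1}) E[X] stays bounded (at the triangle threshold p ~ 1/n).


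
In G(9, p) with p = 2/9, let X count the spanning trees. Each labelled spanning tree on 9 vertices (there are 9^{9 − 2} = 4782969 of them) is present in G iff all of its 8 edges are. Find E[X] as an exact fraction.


K_9 has 9^{9 − 2} = 4782969 labelled spanning trees.
For each such spanning tree H, let X_H = 1 if all 8 edges of H are present in G. Then P[X_H = 1] = p^{8} = (2/9)^{8} = 256/43046721.
By linearity of expectation: E[X] = Σ_H E[X_H] = 4782969 · p^{8} = 4782969 · 256/43046721 = 256/9.
Numerically: E[X] ≈ 28.4.

E[X] = 4782969 · (2/9)^{8} = 256/9 ≈ 28.4.


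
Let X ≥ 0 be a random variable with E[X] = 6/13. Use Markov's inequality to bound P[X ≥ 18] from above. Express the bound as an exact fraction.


μ = E[X] = 6/13, a = 18.
Markov: P[X ≥ 18] ≤ μ/a = (6/13)/18 = 1/39.
Numerically: ≈ 0.026.
(Since a = 18 > μ = 0.462, the bound 1/39 is < 1 and informative.)

P[X ≥ 18] ≤ 1/39 ≈ 0.026.


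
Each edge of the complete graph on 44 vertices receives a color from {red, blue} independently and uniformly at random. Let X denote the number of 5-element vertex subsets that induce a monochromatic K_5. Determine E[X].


Let X = Σ_S X_S over the C(44, 5) = 1086008 subsets S of size 5, where X_S = 1 if the K_5 on S is monochromatic.
For a fixed S, the K_5 on S has C(5, 2) = 10 edges. P[all 10 edges red] = (1/2)^10, and likewise for blue, so P[monochromatic] = 2·(1/2)^10 = 2^{1 − 10} = 1/512.
Summing: E[X] = C(44, 5) · 2^{1 − 10} = 1086008 · 1/512 = 135751/64.
Numerically: E[X] ≈ 2121.109375.

E[X] = C(44,5)·2^(1−C(5,2)) = 135751/64 ≈ 2121.109375.


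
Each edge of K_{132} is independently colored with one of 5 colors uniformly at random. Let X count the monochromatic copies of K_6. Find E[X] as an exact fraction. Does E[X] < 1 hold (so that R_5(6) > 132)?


E[X] = C(132, 6) · 5^{1 − 15} = 6547258432 · 5^{−14} = 6547258432/6103515625.
As a reduced fraction: E[X] = 6547258432/6103515625 ≈ 1.073.
Is E[X] < 1? NO.
Since E[X] ≥ 1, the first-moment bound is inconclusive at n = 132; it does NOT by itself certify R_5(6) > 132.

E[X] = 6547258432/6103515625 ≈ 1.073; E[X] ≥ 1; first-moment method inconclusive here.


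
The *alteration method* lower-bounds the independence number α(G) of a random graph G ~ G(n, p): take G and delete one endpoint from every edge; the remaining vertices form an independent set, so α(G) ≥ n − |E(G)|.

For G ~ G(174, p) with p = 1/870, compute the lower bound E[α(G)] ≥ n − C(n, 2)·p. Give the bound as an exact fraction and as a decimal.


E[|E(G)|] = C(174, 2)·p = 15051 · (1/870) = 173/10.
E[α(G)] ≥ n − E[|E(G)|] = 174 − 173/10 = 1567/10.
Numerically: ≈ 156.700000.
(This is only a lower bound; the true E[α(G)] may be larger.)

E[α(G)] ≥ 1567/10 ≈ 156.700000.
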